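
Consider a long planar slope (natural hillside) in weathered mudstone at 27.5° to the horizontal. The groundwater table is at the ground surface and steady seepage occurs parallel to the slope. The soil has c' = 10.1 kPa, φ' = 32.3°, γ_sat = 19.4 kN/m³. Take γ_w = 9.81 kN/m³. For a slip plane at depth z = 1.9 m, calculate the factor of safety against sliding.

With seepage parallel to the slope and the water table at the surface, the effective normal stress on the slip plane uses the buoyant unit weight γ' = γ_sat − γ_w while the driving shear stress uses γ_sat:
FS = [c' + γ' z cos²β tanφ'] / [γ_sat z sinβ cosβ]
γ' = 19.4 − 9.81 = 9.59 kN/m³
Numerator = 10.1 + 9.59·1.9·cos²27.5°·tan32.3° = 10.1 + 9.59·1.9·0.7868·0.6322 = 19.163 kPa
Denominator = 19.4·1.9·sin27.5°·cos27.5° = 19.4·1.9·0.4617·0.8870 = 15.097 kPa
FS = 19.163 / 15.097 = 1.269

FS = 1.27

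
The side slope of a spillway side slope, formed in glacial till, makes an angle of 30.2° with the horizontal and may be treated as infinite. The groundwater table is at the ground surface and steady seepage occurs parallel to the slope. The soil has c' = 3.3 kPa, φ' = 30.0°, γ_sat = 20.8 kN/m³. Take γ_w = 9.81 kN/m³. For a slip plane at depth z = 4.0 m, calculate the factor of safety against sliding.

FS = 0.62

With seepage parallel to the slope and the water table at the surface, the effective normal stress on the slip plane uses the buoyant unit weight γ' = γ_sat − γ_w while the driving shear stress uses γ_sat:
FS = [c' + γ' z cos²β tanφ'] / [γ_sat z sinβ cosβ]
γ' = 20.8 − 9.81 = 10.99 kN/m³
Numerator = 3.3 + 10.99·4.0·cos²30.2°·tan30.0° = 3.3 + 10.99·4.0·0.7470·0.5774 = 22.258 kPa
Denominator = 20.8·4.0·sin30.2°·cos30.2° = 20.8·4.0·0.5030·0.8643 = 36.171 kPa
FS = 22.258 / 36.171 = 0.615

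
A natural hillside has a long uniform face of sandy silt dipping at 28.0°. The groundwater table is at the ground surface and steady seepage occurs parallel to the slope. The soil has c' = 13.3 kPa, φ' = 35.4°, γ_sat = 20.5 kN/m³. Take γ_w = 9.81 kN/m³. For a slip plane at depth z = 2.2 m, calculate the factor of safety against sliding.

FS = 1.41

With seepage parallel to the slope and the water table at the surface, the effective normal stress on the slip plane uses the buoyant unit weight γ' = γ_sat − γ_w while the driving shear stress uses γ_sat:
FS = [c' + γ' z cos²β tanφ'] / [γ_sat z sinβ cosβ]
γ' = 20.5 − 9.81 = 10.69 kN/m³
Numerator = 13.3 + 10.69·2.2·cos²28.0°·tan35.4° = 13.3 + 10.69·2.2·0.7796·0.7107 = 26.330 kPa
Denominator = 20.5·2.2·sin28.0°·cos28.0° = 20.5·2.2·0.4695·0.8829 = 18.695 kPa
FS = 26.330 / 18.695 = 1.408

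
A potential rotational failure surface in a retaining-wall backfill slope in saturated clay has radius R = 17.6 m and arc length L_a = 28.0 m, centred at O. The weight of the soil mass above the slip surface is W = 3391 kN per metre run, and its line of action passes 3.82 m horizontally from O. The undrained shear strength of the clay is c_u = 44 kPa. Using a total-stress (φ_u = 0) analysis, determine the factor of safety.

Taking moments about the centre O, the resisting moment is provided by the undrained shear strength acting along the arc:
M_R = c_u·L_a·R = 44·28.00·17.6 = 21683.2 kN·m/m
M_D = W·d = 3391·3.82 = 12953.6 kN·m/m
FS = M_R / M_D = 21683.2 / 12953.6 = 1.674

FS = 1.67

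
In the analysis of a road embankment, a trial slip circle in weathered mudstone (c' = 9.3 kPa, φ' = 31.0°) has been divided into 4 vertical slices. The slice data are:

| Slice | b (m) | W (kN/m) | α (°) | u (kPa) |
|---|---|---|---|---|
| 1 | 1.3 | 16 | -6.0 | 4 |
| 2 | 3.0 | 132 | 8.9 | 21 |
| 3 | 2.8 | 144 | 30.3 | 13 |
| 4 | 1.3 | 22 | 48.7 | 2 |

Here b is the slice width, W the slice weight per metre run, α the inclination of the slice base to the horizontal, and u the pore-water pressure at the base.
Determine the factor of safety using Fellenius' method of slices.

Ordinary method of slices: FS = Σ[c'·Δl_i + (W_i cosα_i − u_i·Δl_i)·tanφ'] / Σ W_i sinα_i, with Δl_i = b_i / cosα_i.
Slice 1: Δl = 1.3/cos(-6.0°) = 1.307 m; N'_1 = 16·cos(-6.0°) − 4·1.307 = 10.7; c'Δl = 12.16; W sinα = -1.7
Slice 2: Δl = 3.0/cos8.9° = 3.037 m; N'_2 = 132·cos8.9° − 21·3.037 = 66.6; c'Δl = 28.24; W sinα = 20.4
Slice 3: Δl = 2.8/cos30.3° = 3.243 m; N'_3 = 144·cos30.3° − 13·3.243 = 82.2; c'Δl = 30.16; W sinα = 72.7
Slice 4: Δl = 1.3/cos48.7° = 1.970 m; N'_4 = 22·cos48.7° − 2·1.970 = 10.6; c'Δl = 18.32; W sinα = 16.5
Σc'Δl = 88.9 kN/m; ΣN' = 170.1 kN/m; ΣW sinα = 107.9 kN/m
Resisting = 88.9 + 170.1·tan31.0° = 88.9 + 102.2 = 191.1 kN/m
FS = 191.1 / 107.9 = 1.770

FS = 1.77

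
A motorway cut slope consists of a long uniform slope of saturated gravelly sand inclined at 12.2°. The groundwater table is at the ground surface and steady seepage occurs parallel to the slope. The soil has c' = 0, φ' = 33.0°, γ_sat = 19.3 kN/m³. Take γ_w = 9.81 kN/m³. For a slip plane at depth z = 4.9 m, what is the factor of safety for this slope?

With seepage parallel to the slope and the water table at the surface, the effective normal stress on the slip plane uses the buoyant unit weight γ' = γ_sat − γ_w while the driving shear stress uses γ_sat:
FS = [c' + γ' z cos²β tanφ'] / [γ_sat z sinβ cosβ]
(For c' = 0 this reduces to FS = (γ'/γ_sat)·tanφ'/tanβ.)
γ' = 19.3 − 9.81 = 9.49 kN/m³
Numerator = 0.0 + 9.49·4.9·cos²12.2°·tan33.0° = 0.0 + 9.49·4.9·0.9553·0.6494 = 28.850 kPa
Denominator = 19.3·4.9·sin12.2°·cos12.2° = 19.3·4.9·0.2113·0.9774 = 19.534 kPa
FS = 28.850 / 19.534 = 1.477

FS = 1.48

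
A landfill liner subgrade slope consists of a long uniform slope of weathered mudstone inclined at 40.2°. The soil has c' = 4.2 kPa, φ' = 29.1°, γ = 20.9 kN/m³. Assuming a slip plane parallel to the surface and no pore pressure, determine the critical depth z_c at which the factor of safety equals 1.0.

z_c = 1.19 m

Setting FS = 1.00 in FS = [c' + γz cos²β tanφ'] / [γz sinβ cosβ] and solving for z:
z = c' / [γ cosβ (FS·sinβ − cosβ·tanφ')]
  = 4.2 / [20.9·cos40.2°·(1.00·sin40.2° − cos40.2°·tan29.1°)]
  = 4.2 / [20.9·0.7638·(1.00·0.6455 − 0.7638·0.5566)]
  = 4.2 / 3.5173 = 1.194 m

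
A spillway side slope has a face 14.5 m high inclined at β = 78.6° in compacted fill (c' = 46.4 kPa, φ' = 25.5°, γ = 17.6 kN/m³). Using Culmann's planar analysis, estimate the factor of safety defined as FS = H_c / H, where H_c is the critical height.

FS = 1.61

H_c = (4c'/γ) · sinβ cosφ' / [1 − cos(β − φ')]
    = (4·46.4/17.6) · sin78.6°·cos25.5° / [1 − cos53.1°]
    = 10.545 · 0.8848 / 0.3996 = 23.35 m
FS = H_c / H = 23.35 / 14.5 = 1.610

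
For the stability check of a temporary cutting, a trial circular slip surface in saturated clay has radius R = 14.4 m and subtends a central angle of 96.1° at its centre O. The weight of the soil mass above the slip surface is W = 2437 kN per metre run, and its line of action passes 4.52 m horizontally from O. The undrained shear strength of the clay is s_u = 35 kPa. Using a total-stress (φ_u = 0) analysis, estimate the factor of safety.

FS = 1.11

Taking moments about the centre O, the resisting moment is provided by the undrained shear strength acting along the arc:
Arc length L_a = R·θ = 14.4·(96.1°·π/180) = 14.4·1.6773 = 24.15 m
M_R = s_u·L_a·R = 35·24.15·14.4 = 12172.9 kN·m/m
M_D = W·d = 2437·4.52 = 11015.2 kN·m/m
FS = M_R / M_D = 12172.9 / 11015.2 = 1.105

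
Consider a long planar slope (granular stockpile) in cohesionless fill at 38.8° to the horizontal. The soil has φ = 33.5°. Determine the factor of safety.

For a dry cohesionless infinite slope the factor of safety is FS = tanφ / tanβ.
FS = tan33.5° / tan38.8° = 0.6619 / 0.8040 = 0.823

FS = 0.82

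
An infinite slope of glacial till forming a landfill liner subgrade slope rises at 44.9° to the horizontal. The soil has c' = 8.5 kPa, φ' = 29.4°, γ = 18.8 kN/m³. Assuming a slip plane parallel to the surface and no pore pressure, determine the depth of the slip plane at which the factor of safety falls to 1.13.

z = 1.60 m

Setting FS = 1.13 in FS = [c' + γz cos²β tanφ'] / [γz sinβ cosβ] and solving for z:
z = c' / [γ cosβ (FS·sinβ − cosβ·tanφ')]
  = 8.5 / [18.8·cos44.9°·(1.13·sin44.9° − cos44.9°·tan29.4°)]
  = 8.5 / [18.8·0.7083·(1.13·0.7059 − 0.7083·0.5635)]
  = 8.5 / 5.3068 = 1.602 m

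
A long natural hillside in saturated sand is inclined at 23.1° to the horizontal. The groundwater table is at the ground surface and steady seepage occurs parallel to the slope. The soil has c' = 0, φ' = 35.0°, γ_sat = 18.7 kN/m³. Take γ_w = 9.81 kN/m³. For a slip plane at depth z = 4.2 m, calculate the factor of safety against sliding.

FS = 0.78

With seepage parallel to the slope and the water table at the surface, the effective normal stress on the slip plane uses the buoyant unit weight γ' = γ_sat − γ_w while the driving shear stress uses γ_sat:
FS = [c' + γ' z cos²β tanφ'] / [γ_sat z sinβ cosβ]
(For c' = 0 this reduces to FS = (γ'/γ_sat)·tanφ'/tanβ.)
γ' = 18.7 − 9.81 = 8.89 kN/m³
Numerator = 0.0 + 8.89·4.2·cos²23.1°·tan35.0° = 0.0 + 8.89·4.2·0.8461·0.7002 = 22.120 kPa
Denominator = 18.7·4.2·sin23.1°·cos23.1° = 18.7·4.2·0.3923·0.9198 = 28.344 kPa
FS = 22.120 / 28.344 = 0.780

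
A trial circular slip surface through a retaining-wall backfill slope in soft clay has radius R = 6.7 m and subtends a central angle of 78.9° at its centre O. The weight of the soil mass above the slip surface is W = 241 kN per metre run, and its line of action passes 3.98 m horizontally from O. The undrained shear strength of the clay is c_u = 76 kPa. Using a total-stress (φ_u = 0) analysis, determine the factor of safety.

Taking moments about the centre O, the resisting moment is provided by the undrained shear strength acting along the arc:
Arc length L_a = R·θ = 6.7·(78.9°·π/180) = 6.7·1.3771 = 9.23 m
M_R = c_u·L_a·R = 76·9.23·6.7 = 4698.0 kN·m/m
M_D = W·d = 241·3.98 = 959.2 kN·m/m
FS = M_R / M_D = 4698.0 / 959.2 = 4.898

FS = 4.90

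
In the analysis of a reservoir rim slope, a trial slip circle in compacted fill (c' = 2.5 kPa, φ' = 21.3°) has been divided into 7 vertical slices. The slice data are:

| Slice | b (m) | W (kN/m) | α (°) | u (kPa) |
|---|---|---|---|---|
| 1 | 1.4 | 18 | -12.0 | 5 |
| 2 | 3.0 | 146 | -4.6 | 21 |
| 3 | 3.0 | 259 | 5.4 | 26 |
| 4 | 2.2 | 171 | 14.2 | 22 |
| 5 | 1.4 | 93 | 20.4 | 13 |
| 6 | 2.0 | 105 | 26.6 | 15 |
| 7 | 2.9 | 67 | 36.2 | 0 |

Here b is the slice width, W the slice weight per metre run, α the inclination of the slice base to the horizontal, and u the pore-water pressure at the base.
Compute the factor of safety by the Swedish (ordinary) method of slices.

Ordinary method of slices: FS = Σ[c'·Δl_i + (W_i cosα_i − u_i·Δl_i)·tanφ'] / Σ W_i sinα_i, with Δl_i = b_i / cosα_i.
Slice 1: Δl = 1.4/cos(-12.0°) = 1.431 m; N'_1 = 18·cos(-12.0°) − 5·1.431 = 10.5; c'Δl = 3.58; W sinα = -3.7
Slice 2: Δl = 3.0/cos(-4.6°) = 3.010 m; N'_2 = 146·cos(-4.6°) − 21·3.010 = 82.3; c'Δl = 7.52; W sinα = -11.7
Slice 3: Δl = 3.0/cos5.4° = 3.013 m; N'_3 = 259·cos5.4° − 26·3.013 = 179.5; c'Δl = 7.53; W sinα = 24.4
Slice 4: Δl = 2.2/cos14.2° = 2.269 m; N'_4 = 171·cos14.2° − 22·2.269 = 115.8; c'Δl = 5.67; W sinα = 41.9
Slice 5: Δl = 1.4/cos20.4° = 1.494 m; N'_5 = 93·cos20.4° − 13·1.494 = 67.7; c'Δl = 3.73; W sinα = 32.4
Slice 6: Δl = 2.0/cos26.6° = 2.237 m; N'_6 = 105·cos26.6° − 15·2.237 = 60.3; c'Δl = 5.59; W sinα = 47.0
Slice 7: Δl = 2.9/cos36.2° = 3.594 m; N'_7 = 67·cos36.2° − 0·3.594 = 54.1; c'Δl = 8.98; W sinα = 39.6
Σc'Δl = 42.6 kN/m; ΣN' = 570.3 kN/m; ΣW sinα = 169.9 kN/m
Resisting = 42.6 + 570.3·tan21.3° = 42.6 + 222.3 = 265.0 kN/m
FS = 265.0 / 169.9 = 1.560

FS = 1.56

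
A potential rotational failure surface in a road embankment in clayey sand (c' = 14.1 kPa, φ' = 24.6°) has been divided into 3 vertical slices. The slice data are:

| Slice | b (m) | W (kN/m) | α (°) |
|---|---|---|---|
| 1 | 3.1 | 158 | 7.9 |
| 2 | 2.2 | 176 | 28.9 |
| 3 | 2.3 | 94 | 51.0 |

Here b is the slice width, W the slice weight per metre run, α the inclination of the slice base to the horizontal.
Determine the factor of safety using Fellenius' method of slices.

FS = 1.67

Ordinary method of slices: FS = Σ[c'·Δl_i + (W_i cosα_i)·tanφ'] / Σ W_i sinα_i, with Δl_i = b_i / cosα_i.
Slice 1: Δl = 3.1/cos7.9° = 3.130 m; N'_1 = 158·cos7.9° = 156.5; c'Δl = 44.13; W sinα = 21.7
Slice 2: Δl = 2.2/cos28.9° = 2.513 m; N'_2 = 176·cos28.9° = 154.1; c'Δl = 35.43; W sinα = 85.1
Slice 3: Δl = 2.3/cos51.0° = 3.655 m; N'_3 = 94·cos51.0° = 59.2; c'Δl = 51.53; W sinα = 73.1
Σc'Δl = 131.1 kN/m; ΣN' = 369.7 kN/m; ΣW sinα = 179.8 kN/m
Resisting = 131.1 + 369.7·tan24.6° = 131.1 + 169.3 = 300.4 kN/m
FS = 300.4 / 179.8 = 1.670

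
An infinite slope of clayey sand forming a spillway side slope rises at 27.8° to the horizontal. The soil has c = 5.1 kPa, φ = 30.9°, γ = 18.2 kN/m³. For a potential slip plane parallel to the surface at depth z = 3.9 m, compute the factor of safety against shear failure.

FS = 1.31

For an infinite slope with a slip plane parallel to the surface (no pore pressure): FS = [c + γz cos²β tanφ] / [γz sinβ cosβ].
γz = 18.2·3.9 = 70.98 kN/m²
Numerator = 5.1 + 70.98·cos²27.8°·tan30.9° = 5.1 + 70.98·0.7825·0.5985 = 38.340 kPa
Denominator = 70.98·sin27.8°·cos27.8° = 70.98·0.4664·0.8846 = 29.283 kPa
FS = 38.340 / 29.283 = 1.309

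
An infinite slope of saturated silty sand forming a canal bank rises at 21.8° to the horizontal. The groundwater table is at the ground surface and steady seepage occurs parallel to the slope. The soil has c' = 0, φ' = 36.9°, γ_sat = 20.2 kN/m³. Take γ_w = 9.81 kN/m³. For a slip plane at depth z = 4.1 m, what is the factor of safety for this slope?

With seepage parallel to the slope and the water table at the surface, the effective normal stress on the slip plane uses the buoyant unit weight γ' = γ_sat − γ_w while the driving shear stress uses γ_sat:
FS = [c' + γ' z cos²β tanφ'] / [γ_sat z sinβ cosβ]
(For c' = 0 this reduces to FS = (γ'/γ_sat)·tanφ'/tanβ.)
γ' = 20.2 − 9.81 = 10.39 kN/m³
Numerator = 0.0 + 10.39·4.1·cos²21.8°·tan36.9° = 0.0 + 10.39·4.1·0.8621·0.7508 = 27.573 kPa
Denominator = 20.2·4.1·sin21.8°·cos21.8° = 20.2·4.1·0.3714·0.9285 = 28.557 kPa
FS = 27.573 / 28.557 = 0.966

FS = 0.97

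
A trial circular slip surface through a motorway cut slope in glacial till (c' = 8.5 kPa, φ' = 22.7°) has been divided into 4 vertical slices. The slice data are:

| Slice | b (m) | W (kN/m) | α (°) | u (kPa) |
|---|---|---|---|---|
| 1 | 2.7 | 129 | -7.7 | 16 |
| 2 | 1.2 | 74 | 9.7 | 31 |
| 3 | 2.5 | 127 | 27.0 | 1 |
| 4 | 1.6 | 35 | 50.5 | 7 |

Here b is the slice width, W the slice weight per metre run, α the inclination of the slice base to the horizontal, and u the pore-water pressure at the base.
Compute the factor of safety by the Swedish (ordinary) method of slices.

Ordinary method of slices: FS = Σ[c'·Δl_i + (W_i cosα_i − u_i·Δl_i)·tanφ'] / Σ W_i sinα_i, with Δl_i = b_i / cosα_i.
Slice 1: Δl = 2.7/cos(-7.7°) = 2.725 m; N'_1 = 129·cos(-7.7°) − 16·2.725 = 84.2; c'Δl = 23.16; W sinα = -17.3
Slice 2: Δl = 1.2/cos9.7° = 1.217 m; N'_2 = 74·cos9.7° − 31·1.217 = 35.2; c'Δl = 10.35; W sinα = 12.5
Slice 3: Δl = 2.5/cos27.0° = 2.806 m; N'_3 = 127·cos27.0° − 1·2.806 = 110.4; c'Δl = 23.85; W sinα = 57.7
Slice 4: Δl = 1.6/cos50.5° = 2.515 m; N'_4 = 35·cos50.5° − 7·2.515 = 4.7; c'Δl = 21.38; W sinα = 27.0
Σc'Δl = 78.7 kN/m; ΣN' = 234.5 kN/m; ΣW sinα = 79.8 kN/m
Resisting = 78.7 + 234.5·tan22.7° = 78.7 + 98.1 = 176.8 kN/m
FS = 176.8 / 79.8 = 2.214

FS = 2.21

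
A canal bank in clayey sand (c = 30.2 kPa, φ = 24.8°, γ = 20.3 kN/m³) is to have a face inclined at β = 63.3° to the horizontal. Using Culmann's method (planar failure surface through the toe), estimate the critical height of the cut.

Culmann's analysis gives the critical failure plane at α_cr = (β + φ)/2 = (63.3 + 24.8)/2 = 44.0°, and the critical height
H_c = (4c/γ) · sinβ cosφ / [1 − cos(β − φ)]
    = (4·30.2/20.3) · sin63.3°·cos24.8° / [1 − cos(38.5°)]
    = 5.951 · 0.8934·0.9078 / [1 − 0.7826]
    = 5.951 · 0.8110 / 0.2174
    = 22.20 m

H_c = 22.20 m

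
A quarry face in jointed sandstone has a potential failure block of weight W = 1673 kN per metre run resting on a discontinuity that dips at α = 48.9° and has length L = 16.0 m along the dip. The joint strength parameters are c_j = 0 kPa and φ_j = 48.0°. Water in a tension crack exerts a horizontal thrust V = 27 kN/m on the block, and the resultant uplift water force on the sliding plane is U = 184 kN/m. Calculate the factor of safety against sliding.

Resolving the block weight along and normal to the plane and applying the Mohr–Coulomb strength on the joint:
N' = W cosα − U − V sinα = 1673·cos48.9° − 184 − 27·sin48.9° = 895.4 kN/m
Driving force T = W sinα + V cosα = 1673·sin48.9° + 27·cos48.9° = 1278.5 kN/m
Resisting force R = c_j·L + N'·tanφ_j = 0·16.0 + 895.4·tan48.0° = 0.0 + 994.5 = 994.5 kN/m
FS = R / T = 994.5 / 1278.5 = 0.778

FS = 0.78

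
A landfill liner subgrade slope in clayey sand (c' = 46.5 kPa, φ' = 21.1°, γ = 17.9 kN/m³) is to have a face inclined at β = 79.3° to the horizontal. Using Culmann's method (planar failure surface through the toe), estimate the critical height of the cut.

H_c = 20.14 m

Culmann's analysis gives the critical failure plane at α_cr = (β + φ')/2 = (79.3 + 21.1)/2 = 50.2°, and the critical height
H_c = (4c'/γ) · sinβ cosφ' / [1 − cos(β − φ')]
    = (4·46.5/17.9) · sin79.3°·cos21.1° / [1 − cos(58.2°)]
    = 10.391 · 0.9826·0.9330 / [1 − 0.5270]
    = 10.391 · 0.9167 / 0.4730
    = 20.14 m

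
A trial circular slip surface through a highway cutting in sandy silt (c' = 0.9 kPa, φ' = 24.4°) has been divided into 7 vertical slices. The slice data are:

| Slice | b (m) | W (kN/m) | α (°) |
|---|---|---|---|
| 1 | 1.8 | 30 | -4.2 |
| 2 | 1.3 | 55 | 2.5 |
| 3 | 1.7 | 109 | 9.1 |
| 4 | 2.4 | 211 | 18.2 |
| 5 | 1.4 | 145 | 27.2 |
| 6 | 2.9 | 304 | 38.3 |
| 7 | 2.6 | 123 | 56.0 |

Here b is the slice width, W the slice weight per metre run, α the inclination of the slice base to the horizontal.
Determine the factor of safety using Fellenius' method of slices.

Ordinary method of slices: FS = Σ[c'·Δl_i + (W_i cosα_i)·tanφ'] / Σ W_i sinα_i, with Δl_i = b_i / cosα_i.
Slice 1: Δl = 1.8/cos(-4.2°) = 1.805 m; N'_1 = 30·cos(-4.2°) = 29.9; c'Δl = 1.62; W sinα = -2.2
Slice 2: Δl = 1.3/cos2.5° = 1.301 m; N'_2 = 55·cos2.5° = 54.9; c'Δl = 1.17; W sinα = 2.4
Slice 3: Δl = 1.7/cos9.1° = 1.722 m; N'_3 = 109·cos9.1° = 107.6; c'Δl = 1.55; W sinα = 17.2
Slice 4: Δl = 2.4/cos18.2° = 2.526 m; N'_4 = 211·cos18.2° = 200.4; c'Δl = 2.27; W sinα = 65.9
Slice 5: Δl = 1.4/cos27.2° = 1.574 m; N'_5 = 145·cos27.2° = 129.0; c'Δl = 1.42; W sinα = 66.3
Slice 6: Δl = 2.9/cos38.3° = 3.695 m; N'_6 = 304·cos38.3° = 238.6; c'Δl = 3.33; W sinα = 188.4
Slice 7: Δl = 2.6/cos56.0° = 4.650 m; N'_7 = 123·cos56.0° = 68.8; c'Δl = 4.18; W sinα = 102.0
Σc'Δl = 15.5 kN/m; ΣN' = 829.3 kN/m; ΣW sinα = 440.0 kN/m
Resisting = 15.5 + 829.3·tan24.4° = 15.5 + 376.2 = 391.7 kN/m
FS = 391.7 / 440.0 = 0.890

FS = 0.89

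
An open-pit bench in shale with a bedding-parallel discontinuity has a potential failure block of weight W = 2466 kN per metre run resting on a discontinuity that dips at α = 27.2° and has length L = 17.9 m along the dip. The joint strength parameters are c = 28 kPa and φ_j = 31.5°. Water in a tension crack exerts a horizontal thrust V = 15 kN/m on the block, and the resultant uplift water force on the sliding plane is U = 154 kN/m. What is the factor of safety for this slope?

FS = 1.53

Resolving the block weight along and normal to the plane and applying the Mohr–Coulomb strength on the joint:
N' = W cosα − U − V sinα = 2466·cos27.2° − 154 − 15·sin27.2° = 2032.4 kN/m
Driving force T = W sinα + V cosα = 2466·sin27.2° + 15·cos27.2° = 1140.5 kN/m
Resisting force R = c·L + N'·tanφ_j = 28·17.9 + 2032.4·tan31.5° = 501.2 + 1245.5 = 1746.7 kN/m
FS = R / T = 1746.7 / 1140.5 = 1.531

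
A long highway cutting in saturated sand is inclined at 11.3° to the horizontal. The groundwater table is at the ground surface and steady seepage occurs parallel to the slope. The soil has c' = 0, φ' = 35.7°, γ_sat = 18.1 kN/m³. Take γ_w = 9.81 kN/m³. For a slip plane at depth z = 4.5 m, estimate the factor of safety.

With seepage parallel to the slope and the water table at the surface, the effective normal stress on the slip plane uses the buoyant unit weight γ' = γ_sat − γ_w while the driving shear stress uses γ_sat:
FS = [c' + γ' z cos²β tanφ'] / [γ_sat z sinβ cosβ]
(For c' = 0 this reduces to FS = (γ'/γ_sat)·tanφ'/tanβ.)
γ' = 18.1 − 9.81 = 8.29 kN/m³
Numerator = 0.0 + 8.29·4.5·cos²11.3°·tan35.7° = 0.0 + 8.29·4.5·0.9616·0.7186 = 25.777 kPa
Denominator = 18.1·4.5·sin11.3°·cos11.3° = 18.1·4.5·0.1959·0.9806 = 15.650 kPa
FS = 25.777 / 15.650 = 1.647

FS = 1.65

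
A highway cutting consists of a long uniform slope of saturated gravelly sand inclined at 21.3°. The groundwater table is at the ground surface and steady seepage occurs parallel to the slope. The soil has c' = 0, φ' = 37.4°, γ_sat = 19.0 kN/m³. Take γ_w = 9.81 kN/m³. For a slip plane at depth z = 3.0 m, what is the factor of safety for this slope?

FS = 0.95

With seepage parallel to the slope and the water table at the surface, the effective normal stress on the slip plane uses the buoyant unit weight γ' = γ_sat − γ_w while the driving shear stress uses γ_sat:
FS = [c' + γ' z cos²β tanφ'] / [γ_sat z sinβ cosβ]
(For c' = 0 this reduces to FS = (γ'/γ_sat)·tanφ'/tanβ.)
γ' = 19.0 − 9.81 = 9.19 kN/m³
Numerator = 0.0 + 9.19·3.0·cos²21.3°·tan37.4° = 0.0 + 9.19·3.0·0.8680·0.7646 = 18.297 kPa
Denominator = 19.0·3.0·sin21.3°·cos21.3° = 19.0·3.0·0.3633·0.9317 = 19.291 kPa
FS = 18.297 / 19.291 = 0.948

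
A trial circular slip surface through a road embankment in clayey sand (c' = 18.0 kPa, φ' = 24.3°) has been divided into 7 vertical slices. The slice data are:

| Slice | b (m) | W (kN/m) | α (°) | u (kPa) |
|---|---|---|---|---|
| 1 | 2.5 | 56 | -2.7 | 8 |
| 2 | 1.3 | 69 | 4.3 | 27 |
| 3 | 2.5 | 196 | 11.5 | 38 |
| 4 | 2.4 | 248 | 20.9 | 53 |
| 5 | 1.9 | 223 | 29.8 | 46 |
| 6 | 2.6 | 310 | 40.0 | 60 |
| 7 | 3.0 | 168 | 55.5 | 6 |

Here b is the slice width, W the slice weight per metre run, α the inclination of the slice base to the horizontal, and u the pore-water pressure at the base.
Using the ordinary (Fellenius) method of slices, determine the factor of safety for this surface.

Ordinary method of slices: FS = Σ[c'·Δl_i + (W_i cosα_i − u_i·Δl_i)·tanφ'] / Σ W_i sinα_i, with Δl_i = b_i / cosα_i.
Slice 1: Δl = 2.5/cos(-2.7°) = 2.503 m; N'_1 = 56·cos(-2.7°) − 8·2.503 = 35.9; c'Δl = 45.05; W sinα = -2.6
Slice 2: Δl = 1.3/cos4.3° = 1.304 m; N'_2 = 69·cos4.3° − 27·1.304 = 33.6; c'Δl = 23.47; W sinα = 5.2
Slice 3: Δl = 2.5/cos11.5° = 2.551 m; N'_3 = 196·cos11.5° − 38·2.551 = 95.1; c'Δl = 45.92; W sinα = 39.1
Slice 4: Δl = 2.4/cos20.9° = 2.569 m; N'_4 = 248·cos20.9° − 53·2.569 = 95.5; c'Δl = 46.24; W sinα = 88.5
Slice 5: Δl = 1.9/cos29.8° = 2.190 m; N'_5 = 223·cos29.8° − 46·2.190 = 92.8; c'Δl = 39.41; W sinα = 110.8
Slice 6: Δl = 2.6/cos40.0° = 3.394 m; N'_6 = 310·cos40.0° − 60·3.394 = 33.8; c'Δl = 61.09; W sinα = 199.3
Slice 7: Δl = 3.0/cos55.5° = 5.297 m; N'_7 = 168·cos55.5° − 6·5.297 = 63.4; c'Δl = 95.34; W sinα = 138.5
Σc'Δl = 356.5 kN/m; ΣN' = 450.2 kN/m; ΣW sinα = 578.6 kN/m
Resisting = 356.5 + 450.2·tan24.3° = 356.5 + 203.3 = 559.8 kN/m
FS = 559.8 / 578.6 = 0.967

FS = 0.97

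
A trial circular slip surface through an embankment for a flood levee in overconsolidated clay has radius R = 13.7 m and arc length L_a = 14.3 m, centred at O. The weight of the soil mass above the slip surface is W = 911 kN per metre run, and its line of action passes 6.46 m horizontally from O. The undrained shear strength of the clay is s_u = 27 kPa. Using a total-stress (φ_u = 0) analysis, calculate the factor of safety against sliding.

Taking moments about the centre O, the resisting moment is provided by the undrained shear strength acting along the arc:
M_R = s_u·L_a·R = 27·14.30·13.7 = 5289.6 kN·m/m
M_D = W·d = 911·6.46 = 5885.1 kN·m/m
FS = M_R / M_D = 5289.6 / 5885.1 = 0.899

FS = 0.90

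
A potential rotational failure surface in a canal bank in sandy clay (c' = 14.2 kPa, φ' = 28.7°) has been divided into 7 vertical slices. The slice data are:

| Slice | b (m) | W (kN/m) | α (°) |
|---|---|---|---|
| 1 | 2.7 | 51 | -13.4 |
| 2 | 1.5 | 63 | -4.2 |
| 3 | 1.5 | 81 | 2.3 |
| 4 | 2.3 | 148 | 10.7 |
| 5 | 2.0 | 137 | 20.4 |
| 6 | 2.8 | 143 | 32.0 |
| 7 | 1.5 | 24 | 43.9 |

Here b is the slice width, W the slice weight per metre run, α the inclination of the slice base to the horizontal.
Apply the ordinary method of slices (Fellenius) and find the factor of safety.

FS = 3.58

Ordinary method of slices: FS = Σ[c'·Δl_i + (W_i cosα_i)·tanφ'] / Σ W_i sinα_i, with Δl_i = b_i / cosα_i.
Slice 1: Δl = 2.7/cos(-13.4°) = 2.776 m; N'_1 = 51·cos(-13.4°) = 49.6; c'Δl = 39.41; W sinα = -11.8
Slice 2: Δl = 1.5/cos(-4.2°) = 1.504 m; N'_2 = 63·cos(-4.2°) = 62.8; c'Δl = 21.36; W sinα = -4.6
Slice 3: Δl = 1.5/cos2.3° = 1.501 m; N'_3 = 81·cos2.3° = 80.9; c'Δl = 21.32; W sinα = 3.3
Slice 4: Δl = 2.3/cos10.7° = 2.341 m; N'_4 = 148·cos10.7° = 145.4; c'Δl = 33.24; W sinα = 27.5
Slice 5: Δl = 2.0/cos20.4° = 2.134 m; N'_5 = 137·cos20.4° = 128.4; c'Δl = 30.30; W sinα = 47.8
Slice 6: Δl = 2.8/cos32.0° = 3.302 m; N'_6 = 143·cos32.0° = 121.3; c'Δl = 46.88; W sinα = 75.8
Slice 7: Δl = 1.5/cos43.9° = 2.082 m; N'_7 = 24·cos43.9° = 17.3; c'Δl = 29.56; W sinα = 16.6
Σc'Δl = 222.1 kN/m; ΣN' = 605.8 kN/m; ΣW sinα = 154.5 kN/m
Resisting = 222.1 + 605.8·tan28.7° = 222.1 + 331.7 = 553.7 kN/m
FS = 553.7 / 154.5 = 3.585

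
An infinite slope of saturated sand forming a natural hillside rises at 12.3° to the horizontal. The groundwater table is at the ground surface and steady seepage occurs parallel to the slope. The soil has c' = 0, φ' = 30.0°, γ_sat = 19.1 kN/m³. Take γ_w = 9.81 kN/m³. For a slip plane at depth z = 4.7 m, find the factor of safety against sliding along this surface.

FS = 1.29

With seepage parallel to the slope and the water table at the surface, the effective normal stress on the slip plane uses the buoyant unit weight γ' = γ_sat − γ_w while the driving shear stress uses γ_sat:
FS = [c' + γ' z cos²β tanφ'] / [γ_sat z sinβ cosβ]
(For c' = 0 this reduces to FS = (γ'/γ_sat)·tanφ'/tanβ.)
γ' = 19.1 − 9.81 = 9.29 kN/m³
Numerator = 0.0 + 9.29·4.7·cos²12.3°·tan30.0° = 0.0 + 9.29·4.7·0.9546·0.5774 = 24.065 kPa
Denominator = 19.1·4.7·sin12.3°·cos12.3° = 19.1·4.7·0.2130·0.9770 = 18.685 kPa
FS = 24.065 / 18.685 = 1.288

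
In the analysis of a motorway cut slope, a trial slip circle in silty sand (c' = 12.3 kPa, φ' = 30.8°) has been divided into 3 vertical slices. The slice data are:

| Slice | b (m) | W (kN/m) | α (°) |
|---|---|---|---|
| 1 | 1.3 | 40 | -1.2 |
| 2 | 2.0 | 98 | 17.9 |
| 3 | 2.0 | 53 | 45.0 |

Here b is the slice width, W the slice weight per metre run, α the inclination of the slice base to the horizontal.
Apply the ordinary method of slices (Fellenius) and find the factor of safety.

Ordinary method of slices: FS = Σ[c'·Δl_i + (W_i cosα_i)·tanφ'] / Σ W_i sinα_i, with Δl_i = b_i / cosα_i.
Slice 1: Δl = 1.3/cos(-1.2°) = 1.300 m; N'_1 = 40·cos(-1.2°) = 40.0; c'Δl = 15.99; W sinα = -0.8
Slice 2: Δl = 2.0/cos17.9° = 2.102 m; N'_2 = 98·cos17.9° = 93.3; c'Δl = 25.85; W sinα = 30.1
Slice 3: Δl = 2.0/cos45.0° = 2.828 m; N'_3 = 53·cos45.0° = 37.5; c'Δl = 34.79; W sinα = 37.5
Σc'Δl = 76.6 kN/m; ΣN' = 170.7 kN/m; ΣW sinα = 66.8 kN/m
Resisting = 76.6 + 170.7·tan30.8° = 76.6 + 101.8 = 178.4 kN/m
FS = 178.4 / 66.8 = 2.672

FS = 2.67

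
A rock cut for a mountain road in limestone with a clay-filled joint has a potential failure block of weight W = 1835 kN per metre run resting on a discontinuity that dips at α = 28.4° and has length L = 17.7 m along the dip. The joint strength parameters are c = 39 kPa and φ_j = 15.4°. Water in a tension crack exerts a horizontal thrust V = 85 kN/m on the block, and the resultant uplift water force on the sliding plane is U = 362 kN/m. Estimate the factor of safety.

Resolving the block weight along and normal to the plane and applying the Mohr–Coulomb strength on the joint:
N' = W cosα − U − V sinα = 1835·cos28.4° − 362 − 85·sin28.4° = 1211.7 kN/m
Driving force T = W sinα + V cosα = 1835·sin28.4° + 85·cos28.4° = 947.5 kN/m
Resisting force R = c·L + N'·tanφ_j = 39·17.7 + 1211.7·tan15.4° = 690.3 + 333.8 = 1024.1 kN/m
FS = R / T = 1024.1 / 947.5 = 1.081

FS = 1.08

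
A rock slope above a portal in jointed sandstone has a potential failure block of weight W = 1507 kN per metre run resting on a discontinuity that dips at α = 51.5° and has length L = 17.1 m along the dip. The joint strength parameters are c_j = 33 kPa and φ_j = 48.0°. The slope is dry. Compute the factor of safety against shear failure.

FS = 1.36

Resolving the block weight along and normal to the plane and applying the Mohr–Coulomb strength on the joint:
N' = W cosα = 1507·cos51.5° = 938.1 kN/m
Driving force T = W sinα = 1507·sin51.5° = 1179.4 kN/m
Resisting force R = c_j·L + N'·tanφ_j = 33·17.1 + 938.1·tan48.0° = 564.3 + 1041.9 = 1606.2 kN/m
FS = R / T = 1606.2 / 1179.4 = 1.362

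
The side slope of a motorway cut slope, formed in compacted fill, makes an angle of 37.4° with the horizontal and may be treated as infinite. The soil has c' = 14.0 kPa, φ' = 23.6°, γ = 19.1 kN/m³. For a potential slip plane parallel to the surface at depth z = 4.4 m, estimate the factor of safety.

For an infinite slope with a slip plane parallel to the surface (no pore pressure): FS = [c' + γz cos²β tanφ'] / [γz sinβ cosβ].
γz = 19.1·4.4 = 84.04 kN/m²
Numerator = 14.0 + 84.04·cos²37.4°·tan23.6° = 14.0 + 84.04·0.6311·0.4369 = 37.171 kPa
Denominator = 84.04·sin37.4°·cos37.4° = 84.04·0.6074·0.7944 = 40.550 kPa
FS = 37.171 / 40.550 = 0.917

FS = 0.92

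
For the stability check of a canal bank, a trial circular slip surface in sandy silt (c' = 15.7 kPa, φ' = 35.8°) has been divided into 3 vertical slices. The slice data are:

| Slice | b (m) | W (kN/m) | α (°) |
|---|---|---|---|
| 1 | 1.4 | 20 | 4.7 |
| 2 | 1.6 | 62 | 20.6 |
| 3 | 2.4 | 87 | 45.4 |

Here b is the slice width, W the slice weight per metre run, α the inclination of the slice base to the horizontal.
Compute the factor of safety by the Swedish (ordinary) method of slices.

FS = 2.38

Ordinary method of slices: FS = Σ[c'·Δl_i + (W_i cosα_i)·tanφ'] / Σ W_i sinα_i, with Δl_i = b_i / cosα_i.
Slice 1: Δl = 1.4/cos4.7° = 1.405 m; N'_1 = 20·cos4.7° = 19.9; c'Δl = 22.05; W sinα = 1.6
Slice 2: Δl = 1.6/cos20.6° = 1.709 m; N'_2 = 62·cos20.6° = 58.0; c'Δl = 26.84; W sinα = 21.8
Slice 3: Δl = 2.4/cos45.4° = 3.418 m; N'_3 = 87·cos45.4° = 61.1; c'Δl = 53.66; W sinα = 61.9
Σc'Δl = 102.6 kN/m; ΣN' = 139.1 kN/m; ΣW sinα = 85.4 kN/m
Resisting = 102.6 + 139.1·tan35.8° = 102.6 + 100.3 = 202.8 kN/m
FS = 202.8 / 85.4 = 2.375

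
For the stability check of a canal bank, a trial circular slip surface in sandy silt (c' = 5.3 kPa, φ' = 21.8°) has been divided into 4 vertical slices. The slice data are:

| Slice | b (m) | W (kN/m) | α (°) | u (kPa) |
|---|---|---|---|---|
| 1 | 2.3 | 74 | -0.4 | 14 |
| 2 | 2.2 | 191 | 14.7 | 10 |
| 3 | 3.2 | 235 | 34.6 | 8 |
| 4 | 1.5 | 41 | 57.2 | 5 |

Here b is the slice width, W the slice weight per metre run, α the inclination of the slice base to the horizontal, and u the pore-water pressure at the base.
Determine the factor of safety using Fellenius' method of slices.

Ordinary method of slices: FS = Σ[c'·Δl_i + (W_i cosα_i − u_i·Δl_i)·tanφ'] / Σ W_i sinα_i, with Δl_i = b_i / cosα_i.
Slice 1: Δl = 2.3/cos(-0.4°) = 2.300 m; N'_1 = 74·cos(-0.4°) − 14·2.300 = 41.8; c'Δl = 12.19; W sinα = -0.5
Slice 2: Δl = 2.2/cos14.7° = 2.274 m; N'_2 = 191·cos14.7° − 10·2.274 = 162.0; c'Δl = 12.05; W sinα = 48.5
Slice 3: Δl = 3.2/cos34.6° = 3.888 m; N'_3 = 235·cos34.6° − 8·3.888 = 162.3; c'Δl = 20.60; W sinα = 133.4
Slice 4: Δl = 1.5/cos57.2° = 2.769 m; N'_4 = 41·cos57.2° − 5·2.769 = 8.4; c'Δl = 14.68; W sinα = 34.5
Σc'Δl = 59.5 kN/m; ΣN' = 374.5 kN/m; ΣW sinα = 215.9 kN/m
Resisting = 59.5 + 374.5·tan21.8° = 59.5 + 149.8 = 209.3 kN/m
FS = 209.3 / 215.9 = 0.970

FS = 0.97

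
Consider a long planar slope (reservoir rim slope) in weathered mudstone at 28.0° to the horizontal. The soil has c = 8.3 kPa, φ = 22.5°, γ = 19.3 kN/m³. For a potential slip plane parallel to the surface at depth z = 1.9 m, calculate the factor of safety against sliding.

FS = 1.33

For an infinite slope with a slip plane parallel to the surface (no pore pressure): FS = [c + γz cos²β tanφ] / [γz sinβ cosβ].
γz = 19.3·1.9 = 36.67 kN/m²
Numerator = 8.3 + 36.67·cos²28.0°·tan22.5° = 8.3 + 36.67·0.7796·0.4142 = 20.141 kPa
Denominator = 36.67·sin28.0°·cos28.0° = 36.67·0.4695·0.8829 = 15.200 kPa
FS = 20.141 / 15.200 = 1.325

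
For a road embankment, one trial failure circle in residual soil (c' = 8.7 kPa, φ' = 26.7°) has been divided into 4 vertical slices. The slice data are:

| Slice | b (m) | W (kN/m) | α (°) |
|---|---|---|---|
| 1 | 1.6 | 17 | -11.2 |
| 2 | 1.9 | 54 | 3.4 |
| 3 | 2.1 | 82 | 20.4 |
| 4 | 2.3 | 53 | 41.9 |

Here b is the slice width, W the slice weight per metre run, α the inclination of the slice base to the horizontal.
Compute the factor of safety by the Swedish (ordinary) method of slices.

Ordinary method of slices: FS = Σ[c'·Δl_i + (W_i cosα_i)·tanφ'] / Σ W_i sinα_i, with Δl_i = b_i / cosα_i.
Slice 1: Δl = 1.6/cos(-11.2°) = 1.631 m; N'_1 = 17·cos(-11.2°) = 16.7; c'Δl = 14.19; W sinα = -3.3
Slice 2: Δl = 1.9/cos3.4° = 1.903 m; N'_2 = 54·cos3.4° = 53.9; c'Δl = 16.56; W sinα = 3.2
Slice 3: Δl = 2.1/cos20.4° = 2.241 m; N'_3 = 82·cos20.4° = 76.9; c'Δl = 19.49; W sinα = 28.6
Slice 4: Δl = 2.3/cos41.9° = 3.090 m; N'_4 = 53·cos41.9° = 39.4; c'Δl = 26.88; W sinα = 35.4
Σc'Δl = 77.1 kN/m; ΣN' = 186.9 kN/m; ΣW sinα = 63.9 kN/m
Resisting = 77.1 + 186.9·tan26.7° = 77.1 + 94.0 = 171.1 kN/m
FS = 171.1 / 63.9 = 2.679

FS = 2.68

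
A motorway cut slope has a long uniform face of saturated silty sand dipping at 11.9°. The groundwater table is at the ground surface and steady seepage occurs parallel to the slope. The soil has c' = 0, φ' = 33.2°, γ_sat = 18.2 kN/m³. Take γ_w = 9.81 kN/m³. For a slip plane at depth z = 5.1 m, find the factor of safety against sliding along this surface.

With seepage parallel to the slope and the water table at the surface, the effective normal stress on the slip plane uses the buoyant unit weight γ' = γ_sat − γ_w while the driving shear stress uses γ_sat:
FS = [c' + γ' z cos²β tanφ'] / [γ_sat z sinβ cosβ]
(For c' = 0 this reduces to FS = (γ'/γ_sat)·tanφ'/tanβ.)
γ' = 18.2 − 9.81 = 8.39 kN/m³
Numerator = 0.0 + 8.39·5.1·cos²11.9°·tan33.2° = 0.0 + 8.39·5.1·0.9575·0.6544 = 26.810 kPa
Denominator = 18.2·5.1·sin11.9°·cos11.9° = 18.2·5.1·0.2062·0.9785 = 18.729 kPa
FS = 26.810 / 18.729 = 1.431

FS = 1.43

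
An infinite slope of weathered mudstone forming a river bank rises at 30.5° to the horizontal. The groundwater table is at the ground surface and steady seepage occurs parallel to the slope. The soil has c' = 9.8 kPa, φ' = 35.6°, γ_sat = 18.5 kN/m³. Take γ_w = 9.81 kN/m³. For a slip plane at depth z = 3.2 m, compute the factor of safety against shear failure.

With seepage parallel to the slope and the water table at the surface, the effective normal stress on the slip plane uses the buoyant unit weight γ' = γ_sat − γ_w while the driving shear stress uses γ_sat:
FS = [c' + γ' z cos²β tanφ'] / [γ_sat z sinβ cosβ]
γ' = 18.5 − 9.81 = 8.69 kN/m³
Numerator = 9.8 + 8.69·3.2·cos²30.5°·tan35.6° = 9.8 + 8.69·3.2·0.7424·0.7159 = 24.580 kPa
Denominator = 18.5·3.2·sin30.5°·cos30.5° = 18.5·3.2·0.5075·0.8616 = 25.889 kPa
FS = 24.580 / 25.889 = 0.949

FS = 0.95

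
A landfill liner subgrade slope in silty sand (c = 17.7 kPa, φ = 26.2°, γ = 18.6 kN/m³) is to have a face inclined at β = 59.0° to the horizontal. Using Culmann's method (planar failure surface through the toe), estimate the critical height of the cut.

H_c = 18.36 m

Culmann's analysis gives the critical failure plane at α_cr = (β + φ)/2 = (59.0 + 26.2)/2 = 42.6°, and the critical height
H_c = (4c/γ) · sinβ cosφ / [1 − cos(β − φ)]
    = (4·17.7/18.6) · sin59.0°·cos26.2° / [1 − cos(32.8°)]
    = 3.806 · 0.8572·0.8973 / [1 − 0.8406]
    = 3.806 · 0.7691 / 0.1594
    = 18.36 m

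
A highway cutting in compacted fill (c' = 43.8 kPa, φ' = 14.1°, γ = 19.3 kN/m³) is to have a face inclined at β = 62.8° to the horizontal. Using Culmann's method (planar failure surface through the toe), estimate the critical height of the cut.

Culmann's analysis gives the critical failure plane at α_cr = (β + φ')/2 = (62.8 + 14.1)/2 = 38.4°, and the critical height
H_c = (4c'/γ) · sinβ cosφ' / [1 − cos(β − φ')]
    = (4·43.8/19.3) · sin62.8°·cos14.1° / [1 − cos(48.7°)]
    = 9.078 · 0.8894·0.9699 / [1 − 0.6600]
    = 9.078 · 0.8626 / 0.3400
    = 23.03 m

H_c = 23.03 m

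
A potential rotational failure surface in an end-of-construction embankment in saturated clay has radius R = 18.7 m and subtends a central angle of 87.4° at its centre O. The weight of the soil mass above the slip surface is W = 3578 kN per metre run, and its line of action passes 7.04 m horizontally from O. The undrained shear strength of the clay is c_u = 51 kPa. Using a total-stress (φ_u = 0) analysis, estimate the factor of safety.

FS = 1.08

Taking moments about the centre O, the resisting moment is provided by the undrained shear strength acting along the arc:
Arc length L_a = R·θ = 18.7·(87.4°·π/180) = 18.7·1.5254 = 28.53 m
M_R = c_u·L_a·R = 51·28.53·18.7 = 27204.6 kN·m/m
M_D = W·d = 3578·7.04 = 25189.1 kN·m/m
FS = M_R / M_D = 27204.6 / 25189.1 = 1.080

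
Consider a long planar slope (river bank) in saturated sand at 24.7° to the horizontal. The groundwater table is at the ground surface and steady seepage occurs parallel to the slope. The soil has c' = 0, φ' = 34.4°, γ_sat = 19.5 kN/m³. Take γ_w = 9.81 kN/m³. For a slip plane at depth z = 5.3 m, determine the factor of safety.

FS = 0.74

With seepage parallel to the slope and the water table at the surface, the effective normal stress on the slip plane uses the buoyant unit weight γ' = γ_sat − γ_w while the driving shear stress uses γ_sat:
FS = [c' + γ' z cos²β tanφ'] / [γ_sat z sinβ cosβ]
(For c' = 0 this reduces to FS = (γ'/γ_sat)·tanφ'/tanβ.)
γ' = 19.5 − 9.81 = 9.69 kN/m³
Numerator = 0.0 + 9.69·5.3·cos²24.7°·tan34.4° = 0.0 + 9.69·5.3·0.8254·0.6847 = 29.025 kPa
Denominator = 19.5·5.3·sin24.7°·cos24.7° = 19.5·5.3·0.4179·0.9085 = 39.235 kPa
FS = 29.025 / 39.235 = 0.740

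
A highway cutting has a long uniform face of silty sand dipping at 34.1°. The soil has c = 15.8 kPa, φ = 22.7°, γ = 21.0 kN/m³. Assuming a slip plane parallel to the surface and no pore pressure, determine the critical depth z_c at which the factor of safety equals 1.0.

Setting FS = 1.00 in FS = [c + γz cos²β tanφ] / [γz sinβ cosβ] and solving for z:
z = c / [γ cosβ (FS·sinβ − cosβ·tanφ)]
  = 15.8 / [21.0·cos34.1°·(1.00·sin34.1° − cos34.1°·tan22.7°)]
  = 15.8 / [21.0·0.8281·(1.00·0.5606 − 0.8281·0.4183)]
  = 15.8 / 3.7257 = 4.241 m

z_c = 4.24 m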